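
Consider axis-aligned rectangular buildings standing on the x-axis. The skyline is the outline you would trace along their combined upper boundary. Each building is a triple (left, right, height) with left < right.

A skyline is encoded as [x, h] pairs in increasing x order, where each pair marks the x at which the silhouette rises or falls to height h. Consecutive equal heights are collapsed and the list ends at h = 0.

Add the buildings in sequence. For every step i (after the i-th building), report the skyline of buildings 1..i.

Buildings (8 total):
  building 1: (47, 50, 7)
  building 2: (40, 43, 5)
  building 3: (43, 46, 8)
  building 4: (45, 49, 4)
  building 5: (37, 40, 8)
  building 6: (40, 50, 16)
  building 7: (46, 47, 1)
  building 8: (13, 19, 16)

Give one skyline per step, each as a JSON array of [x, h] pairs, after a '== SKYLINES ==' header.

== SKYLINES ==
[[47,7],[50,0]]
[[40,5],[43,0],[47,7],[50,0]]
[[40,5],[43,8],[46,0],[47,7],[50,0]]
[[40,5],[43,8],[46,4],[47,7],[50,0]]
[[37,8],[40,5],[43,8],[46,4],[47,7],[50,0]]
[[37,8],[40,16],[50,0]]
[[37,8],[40,16],[50,0]]
[[13,16],[19,0],[37,8],[40,16],[50,0]]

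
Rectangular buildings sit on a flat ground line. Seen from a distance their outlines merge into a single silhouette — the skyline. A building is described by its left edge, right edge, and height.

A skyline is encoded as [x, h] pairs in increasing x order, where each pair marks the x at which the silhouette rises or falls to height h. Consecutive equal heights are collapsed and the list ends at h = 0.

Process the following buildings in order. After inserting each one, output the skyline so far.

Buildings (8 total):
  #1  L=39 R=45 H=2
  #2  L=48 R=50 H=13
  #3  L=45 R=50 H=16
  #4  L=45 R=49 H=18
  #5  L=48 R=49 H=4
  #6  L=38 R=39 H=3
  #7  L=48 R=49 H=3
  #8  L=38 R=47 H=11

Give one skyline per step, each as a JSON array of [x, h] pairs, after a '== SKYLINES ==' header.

== SKYLINES ==
[[39,2],[45,0]]
[[39,2],[45,0],[48,13],[50,0]]
[[39,2],[45,16],[50,0]]
[[39,2],[45,18],[49,16],[50,0]]
[[39,2],[45,18],[49,16],[50,0]]
[[38,3],[39,2],[45,18],[49,16],[50,0]]
[[38,3],[39,2],[45,18],[49,16],[50,0]]
[[38,11],[45,18],[49,16],[50,0]]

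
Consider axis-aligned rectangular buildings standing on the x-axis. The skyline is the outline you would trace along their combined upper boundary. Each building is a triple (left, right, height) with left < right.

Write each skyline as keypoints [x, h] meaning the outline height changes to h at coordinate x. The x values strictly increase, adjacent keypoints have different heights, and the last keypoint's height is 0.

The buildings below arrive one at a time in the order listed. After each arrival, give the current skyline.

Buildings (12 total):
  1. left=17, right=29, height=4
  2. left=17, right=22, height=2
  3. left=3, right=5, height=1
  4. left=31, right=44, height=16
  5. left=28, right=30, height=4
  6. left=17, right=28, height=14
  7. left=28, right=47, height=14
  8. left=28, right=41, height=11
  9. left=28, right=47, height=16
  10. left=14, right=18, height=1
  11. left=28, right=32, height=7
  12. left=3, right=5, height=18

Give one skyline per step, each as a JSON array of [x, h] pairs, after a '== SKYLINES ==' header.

== SKYLINES ==
[[17,4],[29,0]]
[[17,4],[29,0]]
[[3,1],[5,0],[17,4],[29,0]]
[[3,1],[5,0],[17,4],[29,0],[31,16],[44,0]]
[[3,1],[5,0],[17,4],[30,0],[31,16],[44,0]]
[[3,1],[5,0],[17,14],[28,4],[30,0],[31,16],[44,0]]
[[3,1],[5,0],[17,14],[31,16],[44,14],[47,0]]
[[3,1],[5,0],[17,14],[31,16],[44,14],[47,0]]
[[3,1],[5,0],[17,14],[28,16],[47,0]]
[[3,1],[5,0],[14,1],[17,14],[28,16],[47,0]]
[[3,1],[5,0],[14,1],[17,14],[28,16],[47,0]]
[[3,18],[5,0],[14,1],[17,14],[28,16],[47,0]]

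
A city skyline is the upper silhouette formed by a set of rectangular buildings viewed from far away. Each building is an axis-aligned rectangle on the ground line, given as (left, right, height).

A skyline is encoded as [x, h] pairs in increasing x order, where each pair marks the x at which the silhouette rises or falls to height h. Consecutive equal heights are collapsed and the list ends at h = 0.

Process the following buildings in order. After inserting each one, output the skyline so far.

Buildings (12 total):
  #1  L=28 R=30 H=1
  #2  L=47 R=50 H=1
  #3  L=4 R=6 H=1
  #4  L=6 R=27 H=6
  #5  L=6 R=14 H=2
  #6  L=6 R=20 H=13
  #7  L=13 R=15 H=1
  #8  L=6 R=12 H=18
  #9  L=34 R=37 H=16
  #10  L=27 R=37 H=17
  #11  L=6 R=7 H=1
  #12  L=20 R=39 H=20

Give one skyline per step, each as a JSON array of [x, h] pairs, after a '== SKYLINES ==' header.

== SKYLINES ==
[[28,1],[30,0]]
[[28,1],[30,0],[47,1],[50,0]]
[[4,1],[6,0],[28,1],[30,0],[47,1],[50,0]]
[[4,1],[6,6],[27,0],[28,1],[30,0],[47,1],[50,0]]
[[4,1],[6,6],[27,0],[28,1],[30,0],[47,1],[50,0]]
[[4,1],[6,13],[20,6],[27,0],[28,1],[30,0],[47,1],[50,0]]
[[4,1],[6,13],[20,6],[27,0],[28,1],[30,0],[47,1],[50,0]]
[[4,1],[6,18],[12,13],[20,6],[27,0],[28,1],[30,0],[47,1],[50,0]]
[[4,1],[6,18],[12,13],[20,6],[27,0],[28,1],[30,0],[34,16],[37,0],[47,1],[50,0]]
[[4,1],[6,18],[12,13],[20,6],[27,17],[37,0],[47,1],[50,0]]
[[4,1],[6,18],[12,13],[20,6],[27,17],[37,0],[47,1],[50,0]]
[[4,1],[6,18],[12,13],[20,20],[39,0],[47,1],[50,0]]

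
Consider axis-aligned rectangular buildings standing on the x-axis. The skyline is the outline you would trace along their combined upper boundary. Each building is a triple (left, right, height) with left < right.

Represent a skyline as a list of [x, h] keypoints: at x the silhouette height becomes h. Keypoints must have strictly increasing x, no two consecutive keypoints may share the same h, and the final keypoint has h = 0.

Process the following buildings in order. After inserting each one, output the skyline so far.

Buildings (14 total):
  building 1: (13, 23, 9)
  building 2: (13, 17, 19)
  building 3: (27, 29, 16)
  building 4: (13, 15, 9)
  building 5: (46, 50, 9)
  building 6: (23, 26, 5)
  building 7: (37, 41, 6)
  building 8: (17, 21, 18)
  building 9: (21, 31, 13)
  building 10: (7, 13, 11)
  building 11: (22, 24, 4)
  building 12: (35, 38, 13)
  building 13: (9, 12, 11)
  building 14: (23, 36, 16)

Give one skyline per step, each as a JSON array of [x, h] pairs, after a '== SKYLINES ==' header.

== SKYLINES ==
[[13,9],[23,0]]
[[13,19],[17,9],[23,0]]
[[13,19],[17,9],[23,0],[27,16],[29,0]]
[[13,19],[17,9],[23,0],[27,16],[29,0]]
[[13,19],[17,9],[23,0],[27,16],[29,0],[46,9],[50,0]]
[[13,19],[17,9],[23,5],[26,0],[27,16],[29,0],[46,9],[50,0]]
[[13,19],[17,9],[23,5],[26,0],[27,16],[29,0],[37,6],[41,0],[46,9],[50,0]]
[[13,19],[17,18],[21,9],[23,5],[26,0],[27,16],[29,0],[37,6],[41,0],[46,9],[50,0]]
[[13,19],[17,18],[21,13],[27,16],[29,13],[31,0],[37,6],[41,0],[46,9],[50,0]]
[[7,11],[13,19],[17,18],[21,13],[27,16],[29,13],[31,0],[37,6],[41,0],[46,9],[50,0]]
[[7,11],[13,19],[17,18],[21,13],[27,16],[29,13],[31,0],[37,6],[41,0],[46,9],[50,0]]
[[7,11],[13,19],[17,18],[21,13],[27,16],[29,13],[31,0],[35,13],[38,6],[41,0],[46,9],[50,0]]
[[7,11],[13,19],[17,18],[21,13],[27,16],[29,13],[31,0],[35,13],[38,6],[41,0],[46,9],[50,0]]
[[7,11],[13,19],[17,18],[21,13],[23,16],[36,13],[38,6],[41,0],[46,9],[50,0]]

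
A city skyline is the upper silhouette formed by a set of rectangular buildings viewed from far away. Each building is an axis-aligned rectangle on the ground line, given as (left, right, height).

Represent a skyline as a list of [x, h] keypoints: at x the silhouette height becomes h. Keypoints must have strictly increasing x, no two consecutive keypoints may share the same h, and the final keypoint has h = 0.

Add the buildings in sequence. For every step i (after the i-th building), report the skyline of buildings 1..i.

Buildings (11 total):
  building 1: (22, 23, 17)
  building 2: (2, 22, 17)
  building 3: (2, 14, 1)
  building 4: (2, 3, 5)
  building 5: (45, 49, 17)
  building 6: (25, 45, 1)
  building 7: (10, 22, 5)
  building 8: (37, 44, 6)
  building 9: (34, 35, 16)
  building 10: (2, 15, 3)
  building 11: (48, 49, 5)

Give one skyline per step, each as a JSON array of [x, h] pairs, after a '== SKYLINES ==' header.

== SKYLINES ==
[[22,17],[23,0]]
[[2,17],[23,0]]
[[2,17],[23,0]]
[[2,17],[23,0]]
[[2,17],[23,0],[45,17],[49,0]]
[[2,17],[23,0],[25,1],[45,17],[49,0]]
[[2,17],[23,0],[25,1],[45,17],[49,0]]
[[2,17],[23,0],[25,1],[37,6],[44,1],[45,17],[49,0]]
[[2,17],[23,0],[25,1],[34,16],[35,1],[37,6],[44,1],[45,17],[49,0]]
[[2,17],[23,0],[25,1],[34,16],[35,1],[37,6],[44,1],[45,17],[49,0]]
[[2,17],[23,0],[25,1],[34,16],[35,1],[37,6],[44,1],[45,17],[49,0]]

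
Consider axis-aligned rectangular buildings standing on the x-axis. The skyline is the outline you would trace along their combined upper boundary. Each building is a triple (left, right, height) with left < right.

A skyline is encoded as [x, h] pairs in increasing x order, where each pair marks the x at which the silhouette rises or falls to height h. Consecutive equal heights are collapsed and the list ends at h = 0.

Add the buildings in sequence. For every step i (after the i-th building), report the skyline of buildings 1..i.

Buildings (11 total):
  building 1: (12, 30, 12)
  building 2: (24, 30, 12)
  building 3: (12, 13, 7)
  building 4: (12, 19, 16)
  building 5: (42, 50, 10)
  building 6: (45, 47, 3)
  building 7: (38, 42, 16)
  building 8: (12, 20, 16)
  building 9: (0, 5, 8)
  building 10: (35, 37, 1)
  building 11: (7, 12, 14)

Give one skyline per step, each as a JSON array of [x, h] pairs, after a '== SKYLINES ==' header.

== SKYLINES ==
[[12,12],[30,0]]
[[12,12],[30,0]]
[[12,12],[30,0]]
[[12,16],[19,12],[30,0]]
[[12,16],[19,12],[30,0],[42,10],[50,0]]
[[12,16],[19,12],[30,0],[42,10],[50,0]]
[[12,16],[19,12],[30,0],[38,16],[42,10],[50,0]]
[[12,16],[20,12],[30,0],[38,16],[42,10],[50,0]]
[[0,8],[5,0],[12,16],[20,12],[30,0],[38,16],[42,10],[50,0]]
[[0,8],[5,0],[12,16],[20,12],[30,0],[35,1],[37,0],[38,16],[42,10],[50,0]]
[[0,8],[5,0],[7,14],[12,16],[20,12],[30,0],[35,1],[37,0],[38,16],[42,10],[50,0]]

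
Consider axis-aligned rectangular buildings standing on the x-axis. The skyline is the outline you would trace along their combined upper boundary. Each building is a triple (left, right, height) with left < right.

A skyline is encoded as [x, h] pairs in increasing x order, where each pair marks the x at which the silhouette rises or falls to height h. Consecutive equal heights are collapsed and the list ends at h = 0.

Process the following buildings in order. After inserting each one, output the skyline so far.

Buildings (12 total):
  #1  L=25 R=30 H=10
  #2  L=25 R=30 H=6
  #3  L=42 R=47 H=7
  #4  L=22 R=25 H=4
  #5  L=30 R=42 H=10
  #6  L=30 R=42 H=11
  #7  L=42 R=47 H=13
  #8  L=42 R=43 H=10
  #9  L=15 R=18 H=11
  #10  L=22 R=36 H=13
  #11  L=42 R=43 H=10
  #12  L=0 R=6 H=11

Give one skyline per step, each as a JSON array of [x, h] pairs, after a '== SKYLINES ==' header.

== SKYLINES ==
[[25,10],[30,0]]
[[25,10],[30,0]]
[[25,10],[30,0],[42,7],[47,0]]
[[22,4],[25,10],[30,0],[42,7],[47,0]]
[[22,4],[25,10],[42,7],[47,0]]
[[22,4],[25,10],[30,11],[42,7],[47,0]]
[[22,4],[25,10],[30,11],[42,13],[47,0]]
[[22,4],[25,10],[30,11],[42,13],[47,0]]
[[15,11],[18,0],[22,4],[25,10],[30,11],[42,13],[47,0]]
[[15,11],[18,0],[22,13],[36,11],[42,13],[47,0]]
[[15,11],[18,0],[22,13],[36,11],[42,13],[47,0]]
[[0,11],[6,0],[15,11],[18,0],[22,13],[36,11],[42,13],[47,0]]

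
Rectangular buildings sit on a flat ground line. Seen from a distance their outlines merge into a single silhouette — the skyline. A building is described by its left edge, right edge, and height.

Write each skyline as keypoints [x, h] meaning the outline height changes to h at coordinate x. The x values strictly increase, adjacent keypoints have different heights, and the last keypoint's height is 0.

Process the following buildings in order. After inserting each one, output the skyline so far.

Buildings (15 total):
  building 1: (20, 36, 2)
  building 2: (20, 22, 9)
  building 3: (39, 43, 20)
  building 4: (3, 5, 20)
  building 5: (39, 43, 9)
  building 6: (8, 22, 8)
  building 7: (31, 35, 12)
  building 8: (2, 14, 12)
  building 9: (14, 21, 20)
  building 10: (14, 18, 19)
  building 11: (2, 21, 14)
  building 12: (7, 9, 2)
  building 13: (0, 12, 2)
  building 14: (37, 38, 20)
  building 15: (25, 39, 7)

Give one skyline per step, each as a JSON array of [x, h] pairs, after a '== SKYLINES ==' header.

== SKYLINES ==
[[20,2],[36,0]]
[[20,9],[22,2],[36,0]]
[[20,9],[22,2],[36,0],[39,20],[43,0]]
[[3,20],[5,0],[20,9],[22,2],[36,0],[39,20],[43,0]]
[[3,20],[5,0],[20,9],[22,2],[36,0],[39,20],[43,0]]
[[3,20],[5,0],[8,8],[20,9],[22,2],[36,0],[39,20],[43,0]]
[[3,20],[5,0],[8,8],[20,9],[22,2],[31,12],[35,2],[36,0],[39,20],[43,0]]
[[2,12],[3,20],[5,12],[14,8],[20,9],[22,2],[31,12],[35,2],[36,0],[39,20],[43,0]]
[[2,12],[3,20],[5,12],[14,20],[21,9],[22,2],[31,12],[35,2],[36,0],[39,20],[43,0]]
[[2,12],[3,20],[5,12],[14,20],[21,9],[22,2],[31,12],[35,2],[36,0],[39,20],[43,0]]
[[2,14],[3,20],[5,14],[14,20],[21,9],[22,2],[31,12],[35,2],[36,0],[39,20],[43,0]]
[[2,14],[3,20],[5,14],[14,20],[21,9],[22,2],[31,12],[35,2],[36,0],[39,20],[43,0]]
[[0,2],[2,14],[3,20],[5,14],[14,20],[21,9],[22,2],[31,12],[35,2],[36,0],[39,20],[43,0]]
[[0,2],[2,14],[3,20],[5,14],[14,20],[21,9],[22,2],[31,12],[35,2],[36,0],[37,20],[38,0],[39,20],[43,0]]
[[0,2],[2,14],[3,20],[5,14],[14,20],[21,9],[22,2],[25,7],[31,12],[35,7],[37,20],[38,7],[39,20],[43,0]]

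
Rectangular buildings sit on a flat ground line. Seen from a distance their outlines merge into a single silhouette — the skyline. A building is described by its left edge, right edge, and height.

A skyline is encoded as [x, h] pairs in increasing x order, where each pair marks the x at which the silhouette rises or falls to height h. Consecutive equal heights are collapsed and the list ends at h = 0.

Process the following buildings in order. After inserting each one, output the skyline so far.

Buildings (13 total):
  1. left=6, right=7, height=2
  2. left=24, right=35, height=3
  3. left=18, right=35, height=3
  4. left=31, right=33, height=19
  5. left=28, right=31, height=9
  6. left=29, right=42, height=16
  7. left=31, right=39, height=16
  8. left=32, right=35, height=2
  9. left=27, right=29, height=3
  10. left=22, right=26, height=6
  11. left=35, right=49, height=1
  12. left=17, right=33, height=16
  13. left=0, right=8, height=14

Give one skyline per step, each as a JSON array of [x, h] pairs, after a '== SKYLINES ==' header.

== SKYLINES ==
[[6,2],[7,0]]
[[6,2],[7,0],[24,3],[35,0]]
[[6,2],[7,0],[18,3],[35,0]]
[[6,2],[7,0],[18,3],[31,19],[33,3],[35,0]]
[[6,2],[7,0],[18,3],[28,9],[31,19],[33,3],[35,0]]
[[6,2],[7,0],[18,3],[28,9],[29,16],[31,19],[33,16],[42,0]]
[[6,2],[7,0],[18,3],[28,9],[29,16],[31,19],[33,16],[42,0]]
[[6,2],[7,0],[18,3],[28,9],[29,16],[31,19],[33,16],[42,0]]
[[6,2],[7,0],[18,3],[28,9],[29,16],[31,19],[33,16],[42,0]]
[[6,2],[7,0],[18,3],[22,6],[26,3],[28,9],[29,16],[31,19],[33,16],[42,0]]
[[6,2],[7,0],[18,3],[22,6],[26,3],[28,9],[29,16],[31,19],[33,16],[42,1],[49,0]]
[[6,2],[7,0],[17,16],[31,19],[33,16],[42,1],[49,0]]
[[0,14],[8,0],[17,16],[31,19],[33,16],[42,1],[49,0]]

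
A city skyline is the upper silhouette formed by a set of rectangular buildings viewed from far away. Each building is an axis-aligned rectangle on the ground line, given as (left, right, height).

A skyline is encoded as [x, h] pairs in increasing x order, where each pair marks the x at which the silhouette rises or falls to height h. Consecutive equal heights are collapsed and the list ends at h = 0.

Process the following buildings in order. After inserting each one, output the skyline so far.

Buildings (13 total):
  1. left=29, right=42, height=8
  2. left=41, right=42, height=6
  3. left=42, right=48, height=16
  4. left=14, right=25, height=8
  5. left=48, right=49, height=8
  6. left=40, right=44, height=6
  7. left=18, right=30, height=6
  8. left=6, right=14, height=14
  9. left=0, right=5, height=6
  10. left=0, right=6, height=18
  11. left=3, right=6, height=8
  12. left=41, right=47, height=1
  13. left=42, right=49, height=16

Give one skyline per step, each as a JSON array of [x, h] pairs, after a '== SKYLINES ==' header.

== SKYLINES ==
[[29,8],[42,0]]
[[29,8],[42,0]]
[[29,8],[42,16],[48,0]]
[[14,8],[25,0],[29,8],[42,16],[48,0]]
[[14,8],[25,0],[29,8],[42,16],[48,8],[49,0]]
[[14,8],[25,0],[29,8],[42,16],[48,8],[49,0]]
[[14,8],[25,6],[29,8],[42,16],[48,8],[49,0]]
[[6,14],[14,8],[25,6],[29,8],[42,16],[48,8],[49,0]]
[[0,6],[5,0],[6,14],[14,8],[25,6],[29,8],[42,16],[48,8],[49,0]]
[[0,18],[6,14],[14,8],[25,6],[29,8],[42,16],[48,8],[49,0]]
[[0,18],[6,14],[14,8],[25,6],[29,8],[42,16],[48,8],[49,0]]
[[0,18],[6,14],[14,8],[25,6],[29,8],[42,16],[48,8],[49,0]]
[[0,18],[6,14],[14,8],[25,6],[29,8],[42,16],[49,0]]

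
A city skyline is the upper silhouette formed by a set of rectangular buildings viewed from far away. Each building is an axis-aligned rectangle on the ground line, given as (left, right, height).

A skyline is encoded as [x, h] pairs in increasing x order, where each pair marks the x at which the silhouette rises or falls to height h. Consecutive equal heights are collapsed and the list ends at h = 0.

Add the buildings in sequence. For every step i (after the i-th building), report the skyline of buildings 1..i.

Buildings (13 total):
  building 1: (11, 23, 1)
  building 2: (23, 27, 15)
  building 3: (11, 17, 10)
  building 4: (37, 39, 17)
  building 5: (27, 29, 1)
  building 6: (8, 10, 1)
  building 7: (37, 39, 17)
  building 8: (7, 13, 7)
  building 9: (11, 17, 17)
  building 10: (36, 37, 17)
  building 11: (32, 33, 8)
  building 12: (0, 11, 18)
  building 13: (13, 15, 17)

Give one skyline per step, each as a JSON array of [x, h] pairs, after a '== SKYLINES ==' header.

== SKYLINES ==
[[11,1],[23,0]]
[[11,1],[23,15],[27,0]]
[[11,10],[17,1],[23,15],[27,0]]
[[11,10],[17,1],[23,15],[27,0],[37,17],[39,0]]
[[11,10],[17,1],[23,15],[27,1],[29,0],[37,17],[39,0]]
[[8,1],[10,0],[11,10],[17,1],[23,15],[27,1],[29,0],[37,17],[39,0]]
[[8,1],[10,0],[11,10],[17,1],[23,15],[27,1],[29,0],[37,17],[39,0]]
[[7,7],[11,10],[17,1],[23,15],[27,1],[29,0],[37,17],[39,0]]
[[7,7],[11,17],[17,1],[23,15],[27,1],[29,0],[37,17],[39,0]]
[[7,7],[11,17],[17,1],[23,15],[27,1],[29,0],[36,17],[39,0]]
[[7,7],[11,17],[17,1],[23,15],[27,1],[29,0],[32,8],[33,0],[36,17],[39,0]]
[[0,18],[11,17],[17,1],[23,15],[27,1],[29,0],[32,8],[33,0],[36,17],[39,0]]
[[0,18],[11,17],[17,1],[23,15],[27,1],[29,0],[32,8],[33,0],[36,17],[39,0]]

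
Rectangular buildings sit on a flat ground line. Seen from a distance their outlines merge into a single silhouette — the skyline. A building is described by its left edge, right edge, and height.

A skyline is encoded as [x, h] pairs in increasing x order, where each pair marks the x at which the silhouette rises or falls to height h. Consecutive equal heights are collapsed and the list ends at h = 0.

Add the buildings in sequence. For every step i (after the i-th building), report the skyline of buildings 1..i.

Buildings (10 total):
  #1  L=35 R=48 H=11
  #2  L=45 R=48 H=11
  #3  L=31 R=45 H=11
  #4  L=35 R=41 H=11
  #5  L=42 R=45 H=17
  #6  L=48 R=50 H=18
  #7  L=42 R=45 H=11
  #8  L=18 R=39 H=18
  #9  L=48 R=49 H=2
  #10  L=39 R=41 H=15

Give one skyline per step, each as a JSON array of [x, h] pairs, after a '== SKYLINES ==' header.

== SKYLINES ==
[[35,11],[48,0]]
[[35,11],[48,0]]
[[31,11],[48,0]]
[[31,11],[48,0]]
[[31,11],[42,17],[45,11],[48,0]]
[[31,11],[42,17],[45,11],[48,18],[50,0]]
[[31,11],[42,17],[45,11],[48,18],[50,0]]
[[18,18],[39,11],[42,17],[45,11],[48,18],[50,0]]
[[18,18],[39,11],[42,17],[45,11],[48,18],[50,0]]
[[18,18],[39,15],[41,11],[42,17],[45,11],[48,18],[50,0]]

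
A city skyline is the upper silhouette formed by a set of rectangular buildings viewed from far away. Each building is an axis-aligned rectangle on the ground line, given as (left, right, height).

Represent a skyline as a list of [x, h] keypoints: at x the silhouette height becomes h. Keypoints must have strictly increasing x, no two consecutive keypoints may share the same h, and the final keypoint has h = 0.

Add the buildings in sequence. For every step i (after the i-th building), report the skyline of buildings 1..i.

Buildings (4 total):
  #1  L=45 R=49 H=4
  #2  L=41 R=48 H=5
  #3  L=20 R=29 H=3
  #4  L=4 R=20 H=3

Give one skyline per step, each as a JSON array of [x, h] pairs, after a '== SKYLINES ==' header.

== SKYLINES ==
[[45,4],[49,0]]
[[41,5],[48,4],[49,0]]
[[20,3],[29,0],[41,5],[48,4],[49,0]]
[[4,3],[29,0],[41,5],[48,4],[49,0]]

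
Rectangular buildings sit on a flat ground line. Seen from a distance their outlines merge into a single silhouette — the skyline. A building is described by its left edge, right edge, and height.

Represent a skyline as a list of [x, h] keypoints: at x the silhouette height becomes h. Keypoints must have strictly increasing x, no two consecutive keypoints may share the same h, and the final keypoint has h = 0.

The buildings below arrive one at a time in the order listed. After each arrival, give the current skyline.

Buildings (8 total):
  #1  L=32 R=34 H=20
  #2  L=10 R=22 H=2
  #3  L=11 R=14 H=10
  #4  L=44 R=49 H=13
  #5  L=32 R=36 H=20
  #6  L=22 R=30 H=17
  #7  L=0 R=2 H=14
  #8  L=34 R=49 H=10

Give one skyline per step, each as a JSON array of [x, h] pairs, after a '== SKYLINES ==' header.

== SKYLINES ==
[[32,20],[34,0]]
[[10,2],[22,0],[32,20],[34,0]]
[[10,2],[11,10],[14,2],[22,0],[32,20],[34,0]]
[[10,2],[11,10],[14,2],[22,0],[32,20],[34,0],[44,13],[49,0]]
[[10,2],[11,10],[14,2],[22,0],[32,20],[36,0],[44,13],[49,0]]
[[10,2],[11,10],[14,2],[22,17],[30,0],[32,20],[36,0],[44,13],[49,0]]
[[0,14],[2,0],[10,2],[11,10],[14,2],[22,17],[30,0],[32,20],[36,0],[44,13],[49,0]]
[[0,14],[2,0],[10,2],[11,10],[14,2],[22,17],[30,0],[32,20],[36,10],[44,13],[49,0]]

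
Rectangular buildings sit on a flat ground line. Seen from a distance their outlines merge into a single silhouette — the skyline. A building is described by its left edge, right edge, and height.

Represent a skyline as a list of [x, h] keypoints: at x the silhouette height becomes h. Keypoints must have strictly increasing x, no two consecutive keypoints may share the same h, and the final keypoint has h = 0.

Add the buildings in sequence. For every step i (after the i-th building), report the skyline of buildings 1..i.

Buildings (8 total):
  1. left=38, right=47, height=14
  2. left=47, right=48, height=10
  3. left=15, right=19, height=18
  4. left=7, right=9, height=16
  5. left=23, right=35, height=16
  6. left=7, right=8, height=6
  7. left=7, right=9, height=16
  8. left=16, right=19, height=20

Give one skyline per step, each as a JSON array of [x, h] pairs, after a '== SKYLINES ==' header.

== SKYLINES ==
[[38,14],[47,0]]
[[38,14],[47,10],[48,0]]
[[15,18],[19,0],[38,14],[47,10],[48,0]]
[[7,16],[9,0],[15,18],[19,0],[38,14],[47,10],[48,0]]
[[7,16],[9,0],[15,18],[19,0],[23,16],[35,0],[38,14],[47,10],[48,0]]
[[7,16],[9,0],[15,18],[19,0],[23,16],[35,0],[38,14],[47,10],[48,0]]
[[7,16],[9,0],[15,18],[19,0],[23,16],[35,0],[38,14],[47,10],[48,0]]
[[7,16],[9,0],[15,18],[16,20],[19,0],[23,16],[35,0],[38,14],[47,10],[48,0]]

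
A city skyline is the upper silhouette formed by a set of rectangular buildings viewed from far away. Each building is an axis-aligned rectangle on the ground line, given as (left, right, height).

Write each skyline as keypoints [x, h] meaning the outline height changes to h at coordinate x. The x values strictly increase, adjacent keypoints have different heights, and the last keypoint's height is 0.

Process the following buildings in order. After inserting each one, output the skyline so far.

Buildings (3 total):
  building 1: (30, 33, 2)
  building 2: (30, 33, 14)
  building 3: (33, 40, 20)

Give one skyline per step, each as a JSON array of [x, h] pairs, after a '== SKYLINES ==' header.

== SKYLINES ==
[[30,2],[33,0]]
[[30,14],[33,0]]
[[30,14],[33,20],[40,0]]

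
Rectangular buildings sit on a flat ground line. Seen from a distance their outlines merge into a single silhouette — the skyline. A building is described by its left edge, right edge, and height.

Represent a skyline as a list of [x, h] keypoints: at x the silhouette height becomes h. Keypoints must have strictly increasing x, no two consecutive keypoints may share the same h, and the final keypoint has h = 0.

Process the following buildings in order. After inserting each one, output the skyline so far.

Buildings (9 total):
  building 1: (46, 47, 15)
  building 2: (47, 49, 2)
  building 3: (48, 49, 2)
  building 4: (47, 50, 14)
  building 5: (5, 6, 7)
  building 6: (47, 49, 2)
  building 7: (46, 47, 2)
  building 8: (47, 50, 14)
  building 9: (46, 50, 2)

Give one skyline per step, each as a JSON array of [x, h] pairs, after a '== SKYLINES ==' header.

== SKYLINES ==
[[46,15],[47,0]]
[[46,15],[47,2],[49,0]]
[[46,15],[47,2],[49,0]]
[[46,15],[47,14],[50,0]]
[[5,7],[6,0],[46,15],[47,14],[50,0]]
[[5,7],[6,0],[46,15],[47,14],[50,0]]
[[5,7],[6,0],[46,15],[47,14],[50,0]]
[[5,7],[6,0],[46,15],[47,14],[50,0]]
[[5,7],[6,0],[46,15],[47,14],[50,0]]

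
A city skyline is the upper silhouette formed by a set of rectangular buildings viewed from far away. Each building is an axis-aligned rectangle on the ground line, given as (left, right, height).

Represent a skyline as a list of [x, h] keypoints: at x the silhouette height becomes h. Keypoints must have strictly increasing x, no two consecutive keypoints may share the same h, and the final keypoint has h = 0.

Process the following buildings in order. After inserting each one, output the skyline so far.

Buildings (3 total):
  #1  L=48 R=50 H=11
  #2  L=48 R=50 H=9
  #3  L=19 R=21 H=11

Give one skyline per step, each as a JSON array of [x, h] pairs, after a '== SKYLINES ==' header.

== SKYLINES ==
[[48,11],[50,0]]
[[48,11],[50,0]]
[[19,11],[21,0],[48,11],[50,0]]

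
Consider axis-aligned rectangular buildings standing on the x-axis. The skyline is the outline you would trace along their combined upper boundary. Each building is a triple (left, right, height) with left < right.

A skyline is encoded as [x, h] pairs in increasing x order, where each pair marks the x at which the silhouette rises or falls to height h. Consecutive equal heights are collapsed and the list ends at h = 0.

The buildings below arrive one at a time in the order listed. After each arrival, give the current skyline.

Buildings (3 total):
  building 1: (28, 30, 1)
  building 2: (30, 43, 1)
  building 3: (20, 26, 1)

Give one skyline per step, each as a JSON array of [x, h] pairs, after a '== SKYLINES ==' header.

== SKYLINES ==
[[28,1],[30,0]]
[[28,1],[43,0]]
[[20,1],[26,0],[28,1],[43,0]]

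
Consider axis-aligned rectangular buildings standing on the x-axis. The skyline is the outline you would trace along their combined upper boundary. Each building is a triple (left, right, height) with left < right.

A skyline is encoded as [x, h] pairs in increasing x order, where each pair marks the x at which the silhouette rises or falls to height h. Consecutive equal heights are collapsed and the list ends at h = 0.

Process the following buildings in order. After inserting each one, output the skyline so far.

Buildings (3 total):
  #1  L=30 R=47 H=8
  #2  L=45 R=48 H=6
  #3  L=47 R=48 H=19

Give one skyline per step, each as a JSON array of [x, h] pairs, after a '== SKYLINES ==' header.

== SKYLINES ==
[[30,8],[47,0]]
[[30,8],[47,6],[48,0]]
[[30,8],[47,19],[48,0]]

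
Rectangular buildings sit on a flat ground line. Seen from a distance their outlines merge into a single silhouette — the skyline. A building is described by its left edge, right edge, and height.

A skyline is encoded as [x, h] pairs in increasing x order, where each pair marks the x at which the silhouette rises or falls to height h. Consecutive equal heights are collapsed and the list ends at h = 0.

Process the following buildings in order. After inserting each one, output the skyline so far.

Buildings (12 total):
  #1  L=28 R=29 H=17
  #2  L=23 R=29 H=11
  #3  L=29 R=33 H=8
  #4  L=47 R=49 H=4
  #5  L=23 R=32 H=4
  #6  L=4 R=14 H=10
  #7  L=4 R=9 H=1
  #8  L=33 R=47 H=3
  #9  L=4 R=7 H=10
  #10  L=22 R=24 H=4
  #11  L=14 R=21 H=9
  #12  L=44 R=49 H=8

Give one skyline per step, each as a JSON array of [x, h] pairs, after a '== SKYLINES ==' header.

== SKYLINES ==
[[28,17],[29,0]]
[[23,11],[28,17],[29,0]]
[[23,11],[28,17],[29,8],[33,0]]
[[23,11],[28,17],[29,8],[33,0],[47,4],[49,0]]
[[23,11],[28,17],[29,8],[33,0],[47,4],[49,0]]
[[4,10],[14,0],[23,11],[28,17],[29,8],[33,0],[47,4],[49,0]]
[[4,10],[14,0],[23,11],[28,17],[29,8],[33,0],[47,4],[49,0]]
[[4,10],[14,0],[23,11],[28,17],[29,8],[33,3],[47,4],[49,0]]
[[4,10],[14,0],[23,11],[28,17],[29,8],[33,3],[47,4],[49,0]]
[[4,10],[14,0],[22,4],[23,11],[28,17],[29,8],[33,3],[47,4],[49,0]]
[[4,10],[14,9],[21,0],[22,4],[23,11],[28,17],[29,8],[33,3],[47,4],[49,0]]
[[4,10],[14,9],[21,0],[22,4],[23,11],[28,17],[29,8],[33,3],[44,8],[49,0]]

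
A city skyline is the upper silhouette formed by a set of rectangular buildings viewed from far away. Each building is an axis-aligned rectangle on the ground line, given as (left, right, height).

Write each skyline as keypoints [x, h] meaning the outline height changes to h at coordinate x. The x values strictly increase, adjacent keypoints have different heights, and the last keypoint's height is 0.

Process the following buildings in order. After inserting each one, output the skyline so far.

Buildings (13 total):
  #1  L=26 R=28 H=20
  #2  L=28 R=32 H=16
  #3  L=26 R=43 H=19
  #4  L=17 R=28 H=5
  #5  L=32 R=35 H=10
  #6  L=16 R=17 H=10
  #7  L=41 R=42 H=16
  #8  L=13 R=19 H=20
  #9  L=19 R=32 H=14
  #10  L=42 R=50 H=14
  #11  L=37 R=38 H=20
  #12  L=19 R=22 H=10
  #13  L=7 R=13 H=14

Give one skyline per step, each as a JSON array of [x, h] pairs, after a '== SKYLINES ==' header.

== SKYLINES ==
[[26,20],[28,0]]
[[26,20],[28,16],[32,0]]
[[26,20],[28,19],[43,0]]
[[17,5],[26,20],[28,19],[43,0]]
[[17,5],[26,20],[28,19],[43,0]]
[[16,10],[17,5],[26,20],[28,19],[43,0]]
[[16,10],[17,5],[26,20],[28,19],[43,0]]
[[13,20],[19,5],[26,20],[28,19],[43,0]]
[[13,20],[19,14],[26,20],[28,19],[43,0]]
[[13,20],[19,14],[26,20],[28,19],[43,14],[50,0]]
[[13,20],[19,14],[26,20],[28,19],[37,20],[38,19],[43,14],[50,0]]
[[13,20],[19,14],[26,20],[28,19],[37,20],[38,19],[43,14],[50,0]]
[[7,14],[13,20],[19,14],[26,20],[28,19],[37,20],[38,19],[43,14],[50,0]]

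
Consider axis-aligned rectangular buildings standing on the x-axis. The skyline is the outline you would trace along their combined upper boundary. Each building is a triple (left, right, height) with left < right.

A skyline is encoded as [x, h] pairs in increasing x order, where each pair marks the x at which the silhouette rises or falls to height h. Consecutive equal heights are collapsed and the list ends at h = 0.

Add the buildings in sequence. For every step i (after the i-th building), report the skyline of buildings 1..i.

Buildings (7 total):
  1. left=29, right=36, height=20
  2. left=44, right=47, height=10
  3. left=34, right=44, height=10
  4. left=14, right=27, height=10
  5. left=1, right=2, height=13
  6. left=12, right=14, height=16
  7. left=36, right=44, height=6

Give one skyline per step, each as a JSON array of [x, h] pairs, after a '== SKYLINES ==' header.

== SKYLINES ==
[[29,20],[36,0]]
[[29,20],[36,0],[44,10],[47,0]]
[[29,20],[36,10],[47,0]]
[[14,10],[27,0],[29,20],[36,10],[47,0]]
[[1,13],[2,0],[14,10],[27,0],[29,20],[36,10],[47,0]]
[[1,13],[2,0],[12,16],[14,10],[27,0],[29,20],[36,10],[47,0]]
[[1,13],[2,0],[12,16],[14,10],[27,0],[29,20],[36,10],[47,0]]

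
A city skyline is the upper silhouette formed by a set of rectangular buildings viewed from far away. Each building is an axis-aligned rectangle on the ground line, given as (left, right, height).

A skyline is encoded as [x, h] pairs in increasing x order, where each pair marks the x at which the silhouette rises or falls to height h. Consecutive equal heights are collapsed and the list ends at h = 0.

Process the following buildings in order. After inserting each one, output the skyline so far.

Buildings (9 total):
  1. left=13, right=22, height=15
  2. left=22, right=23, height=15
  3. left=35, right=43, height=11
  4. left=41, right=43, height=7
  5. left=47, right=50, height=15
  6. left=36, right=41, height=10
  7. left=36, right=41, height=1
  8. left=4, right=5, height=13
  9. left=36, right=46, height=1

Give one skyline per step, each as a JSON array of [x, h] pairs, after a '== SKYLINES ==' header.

== SKYLINES ==
[[13,15],[22,0]]
[[13,15],[23,0]]
[[13,15],[23,0],[35,11],[43,0]]
[[13,15],[23,0],[35,11],[43,0]]
[[13,15],[23,0],[35,11],[43,0],[47,15],[50,0]]
[[13,15],[23,0],[35,11],[43,0],[47,15],[50,0]]
[[13,15],[23,0],[35,11],[43,0],[47,15],[50,0]]
[[4,13],[5,0],[13,15],[23,0],[35,11],[43,0],[47,15],[50,0]]
[[4,13],[5,0],[13,15],[23,0],[35,11],[43,1],[46,0],[47,15],[50,0]]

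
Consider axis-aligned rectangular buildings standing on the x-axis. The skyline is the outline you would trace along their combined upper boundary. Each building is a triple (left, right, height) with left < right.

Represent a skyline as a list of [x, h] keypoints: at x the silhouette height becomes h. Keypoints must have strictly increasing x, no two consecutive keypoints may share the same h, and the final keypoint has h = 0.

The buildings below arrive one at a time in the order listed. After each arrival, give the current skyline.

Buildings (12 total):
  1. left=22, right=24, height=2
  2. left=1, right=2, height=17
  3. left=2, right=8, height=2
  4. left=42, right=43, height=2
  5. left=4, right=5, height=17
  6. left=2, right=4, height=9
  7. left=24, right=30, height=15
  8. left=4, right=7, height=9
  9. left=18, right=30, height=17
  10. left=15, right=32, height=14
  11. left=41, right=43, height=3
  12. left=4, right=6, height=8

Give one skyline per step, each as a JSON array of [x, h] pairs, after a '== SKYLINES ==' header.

== SKYLINES ==
[[22,2],[24,0]]
[[1,17],[2,0],[22,2],[24,0]]
[[1,17],[2,2],[8,0],[22,2],[24,0]]
[[1,17],[2,2],[8,0],[22,2],[24,0],[42,2],[43,0]]
[[1,17],[2,2],[4,17],[5,2],[8,0],[22,2],[24,0],[42,2],[43,0]]
[[1,17],[2,9],[4,17],[5,2],[8,0],[22,2],[24,0],[42,2],[43,0]]
[[1,17],[2,9],[4,17],[5,2],[8,0],[22,2],[24,15],[30,0],[42,2],[43,0]]
[[1,17],[2,9],[4,17],[5,9],[7,2],[8,0],[22,2],[24,15],[30,0],[42,2],[43,0]]
[[1,17],[2,9],[4,17],[5,9],[7,2],[8,0],[18,17],[30,0],[42,2],[43,0]]
[[1,17],[2,9],[4,17],[5,9],[7,2],[8,0],[15,14],[18,17],[30,14],[32,0],[42,2],[43,0]]
[[1,17],[2,9],[4,17],[5,9],[7,2],[8,0],[15,14],[18,17],[30,14],[32,0],[41,3],[43,0]]
[[1,17],[2,9],[4,17],[5,9],[7,2],[8,0],[15,14],[18,17],[30,14],[32,0],[41,3],[43,0]]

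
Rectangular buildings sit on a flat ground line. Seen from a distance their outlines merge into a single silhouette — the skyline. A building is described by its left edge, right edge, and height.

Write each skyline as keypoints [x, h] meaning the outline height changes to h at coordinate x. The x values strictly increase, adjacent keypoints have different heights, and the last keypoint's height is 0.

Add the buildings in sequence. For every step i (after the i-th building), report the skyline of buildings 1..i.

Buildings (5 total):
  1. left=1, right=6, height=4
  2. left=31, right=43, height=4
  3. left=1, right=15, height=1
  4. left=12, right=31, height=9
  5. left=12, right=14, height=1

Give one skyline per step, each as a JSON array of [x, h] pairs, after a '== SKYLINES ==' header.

== SKYLINES ==
[[1,4],[6,0]]
[[1,4],[6,0],[31,4],[43,0]]
[[1,4],[6,1],[15,0],[31,4],[43,0]]
[[1,4],[6,1],[12,9],[31,4],[43,0]]
[[1,4],[6,1],[12,9],[31,4],[43,0]]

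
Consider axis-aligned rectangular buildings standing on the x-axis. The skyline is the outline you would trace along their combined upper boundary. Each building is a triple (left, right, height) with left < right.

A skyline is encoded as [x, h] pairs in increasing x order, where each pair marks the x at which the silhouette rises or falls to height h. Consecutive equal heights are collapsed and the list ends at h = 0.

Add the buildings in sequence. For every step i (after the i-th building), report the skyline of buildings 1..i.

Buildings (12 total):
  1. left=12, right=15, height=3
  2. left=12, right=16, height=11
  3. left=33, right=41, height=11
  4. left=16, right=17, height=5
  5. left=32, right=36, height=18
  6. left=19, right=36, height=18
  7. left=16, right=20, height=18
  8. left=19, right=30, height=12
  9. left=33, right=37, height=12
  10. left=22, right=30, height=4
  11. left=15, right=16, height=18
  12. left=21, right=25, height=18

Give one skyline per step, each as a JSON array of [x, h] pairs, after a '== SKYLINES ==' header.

== SKYLINES ==
[[12,3],[15,0]]
[[12,11],[16,0]]
[[12,11],[16,0],[33,11],[41,0]]
[[12,11],[16,5],[17,0],[33,11],[41,0]]
[[12,11],[16,5],[17,0],[32,18],[36,11],[41,0]]
[[12,11],[16,5],[17,0],[19,18],[36,11],[41,0]]
[[12,11],[16,18],[36,11],[41,0]]
[[12,11],[16,18],[36,11],[41,0]]
[[12,11],[16,18],[36,12],[37,11],[41,0]]
[[12,11],[16,18],[36,12],[37,11],[41,0]]
[[12,11],[15,18],[36,12],[37,11],[41,0]]
[[12,11],[15,18],[36,12],[37,11],[41,0]]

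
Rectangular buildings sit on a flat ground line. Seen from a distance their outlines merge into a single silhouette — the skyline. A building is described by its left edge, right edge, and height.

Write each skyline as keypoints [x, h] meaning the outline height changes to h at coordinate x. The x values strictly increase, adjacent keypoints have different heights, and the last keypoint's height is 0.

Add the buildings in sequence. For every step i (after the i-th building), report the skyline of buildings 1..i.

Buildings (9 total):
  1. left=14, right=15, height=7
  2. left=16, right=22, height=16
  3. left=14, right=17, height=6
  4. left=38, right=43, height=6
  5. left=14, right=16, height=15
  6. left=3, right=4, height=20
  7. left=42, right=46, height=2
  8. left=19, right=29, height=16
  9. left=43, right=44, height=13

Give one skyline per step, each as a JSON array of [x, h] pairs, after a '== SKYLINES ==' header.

== SKYLINES ==
[[14,7],[15,0]]
[[14,7],[15,0],[16,16],[22,0]]
[[14,7],[15,6],[16,16],[22,0]]
[[14,7],[15,6],[16,16],[22,0],[38,6],[43,0]]
[[14,15],[16,16],[22,0],[38,6],[43,0]]
[[3,20],[4,0],[14,15],[16,16],[22,0],[38,6],[43,0]]
[[3,20],[4,0],[14,15],[16,16],[22,0],[38,6],[43,2],[46,0]]
[[3,20],[4,0],[14,15],[16,16],[29,0],[38,6],[43,2],[46,0]]
[[3,20],[4,0],[14,15],[16,16],[29,0],[38,6],[43,13],[44,2],[46,0]]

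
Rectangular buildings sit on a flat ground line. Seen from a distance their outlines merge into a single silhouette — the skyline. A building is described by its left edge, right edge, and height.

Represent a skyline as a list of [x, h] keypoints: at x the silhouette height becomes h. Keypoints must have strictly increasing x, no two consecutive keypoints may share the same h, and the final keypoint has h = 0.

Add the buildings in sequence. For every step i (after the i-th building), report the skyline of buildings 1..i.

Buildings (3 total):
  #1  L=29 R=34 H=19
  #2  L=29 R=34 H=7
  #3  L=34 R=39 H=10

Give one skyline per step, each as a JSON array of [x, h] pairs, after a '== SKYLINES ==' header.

== SKYLINES ==
[[29,19],[34,0]]
[[29,19],[34,0]]
[[29,19],[34,10],[39,0]]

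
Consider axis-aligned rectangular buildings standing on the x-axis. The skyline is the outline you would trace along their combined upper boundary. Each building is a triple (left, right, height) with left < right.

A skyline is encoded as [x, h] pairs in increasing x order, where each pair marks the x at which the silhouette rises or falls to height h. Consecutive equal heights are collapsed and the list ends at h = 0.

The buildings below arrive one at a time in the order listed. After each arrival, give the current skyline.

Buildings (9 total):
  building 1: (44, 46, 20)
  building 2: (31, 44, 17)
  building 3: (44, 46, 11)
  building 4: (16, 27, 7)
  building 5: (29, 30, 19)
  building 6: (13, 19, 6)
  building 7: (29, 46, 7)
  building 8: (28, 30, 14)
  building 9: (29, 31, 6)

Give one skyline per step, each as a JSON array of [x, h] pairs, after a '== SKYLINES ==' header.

== SKYLINES ==
[[44,20],[46,0]]
[[31,17],[44,20],[46,0]]
[[31,17],[44,20],[46,0]]
[[16,7],[27,0],[31,17],[44,20],[46,0]]
[[16,7],[27,0],[29,19],[30,0],[31,17],[44,20],[46,0]]
[[13,6],[16,7],[27,0],[29,19],[30,0],[31,17],[44,20],[46,0]]
[[13,6],[16,7],[27,0],[29,19],[30,7],[31,17],[44,20],[46,0]]
[[13,6],[16,7],[27,0],[28,14],[29,19],[30,7],[31,17],[44,20],[46,0]]
[[13,6],[16,7],[27,0],[28,14],[29,19],[30,7],[31,17],[44,20],[46,0]]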